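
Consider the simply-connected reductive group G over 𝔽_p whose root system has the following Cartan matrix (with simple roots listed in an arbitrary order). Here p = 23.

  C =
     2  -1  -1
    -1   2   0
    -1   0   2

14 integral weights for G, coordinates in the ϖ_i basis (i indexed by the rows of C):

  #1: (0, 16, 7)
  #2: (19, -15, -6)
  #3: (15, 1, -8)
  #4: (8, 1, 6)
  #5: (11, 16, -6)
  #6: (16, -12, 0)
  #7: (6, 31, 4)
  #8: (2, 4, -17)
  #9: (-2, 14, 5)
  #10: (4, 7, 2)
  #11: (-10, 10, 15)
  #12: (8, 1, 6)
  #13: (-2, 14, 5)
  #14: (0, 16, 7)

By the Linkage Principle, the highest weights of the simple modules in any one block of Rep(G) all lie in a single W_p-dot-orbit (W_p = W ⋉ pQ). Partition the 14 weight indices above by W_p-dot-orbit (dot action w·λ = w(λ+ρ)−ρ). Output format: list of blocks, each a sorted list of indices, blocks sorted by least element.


Cartan matrix: type A_3 (|W|=24); un-permuting the 3 rows.

Each λ_j+ρ reduced to Ā_23; 3-tuples below use C's row order:

    λ_1+ρ ↦ (1, 14, 5)
    λ_2+ρ ↦ (1, 14, 5)
    λ_3+ρ ↦ (9, 2, 7)
    λ_4+ρ ↦ (9, 2, 7)
    λ_5+ρ ↦ (6, 11, 1)
    λ_6+ρ ↦ (6, 11, 1)
    λ_7+ρ ↦ (9, 2, 7)
    λ_8+ρ ↦ (5, 8, 3)
    λ_9+ρ ↦ (1, 14, 5)
    λ_10+ρ ↦ (5, 8, 3)
    λ_11+ρ ↦ (9, 2, 7)
    λ_12+ρ ↦ (9, 2, 7)
    λ_13+ρ ↦ (1, 14, 5)
    λ_14+ρ ↦ (1, 14, 5)

The 14 indices split into 4 linkage classes (same alcove rep ⇔ same W_23-dot-orbit):

[[1, 2, 9, 13, 14], [3, 4, 7, 11, 12], [5, 6], [8, 10]]


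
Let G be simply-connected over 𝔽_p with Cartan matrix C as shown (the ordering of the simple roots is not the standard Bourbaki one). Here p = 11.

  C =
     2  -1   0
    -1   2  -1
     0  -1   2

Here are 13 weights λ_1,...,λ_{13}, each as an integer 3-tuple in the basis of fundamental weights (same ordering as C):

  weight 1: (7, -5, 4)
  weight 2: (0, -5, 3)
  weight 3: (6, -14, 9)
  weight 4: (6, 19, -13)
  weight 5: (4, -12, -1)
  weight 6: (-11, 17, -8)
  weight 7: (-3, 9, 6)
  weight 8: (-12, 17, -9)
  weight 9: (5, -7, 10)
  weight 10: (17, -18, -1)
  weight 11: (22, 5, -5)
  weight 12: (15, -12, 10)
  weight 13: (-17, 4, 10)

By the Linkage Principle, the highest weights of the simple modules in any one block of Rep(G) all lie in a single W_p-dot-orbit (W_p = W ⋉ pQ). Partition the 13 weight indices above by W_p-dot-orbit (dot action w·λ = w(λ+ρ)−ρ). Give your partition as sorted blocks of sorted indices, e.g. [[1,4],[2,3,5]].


Type A_3, rank 3, |W|=24; reorder rows/cols to standard.

λ_j+ρ reflected into Ā_11 (⟨·,θ^∨⟩≤11); 3-tuples as given:

  1: (4, 4, 1)
  2: (3, 1, 0)
  3: (4, 4, 1)
  4: (4, 4, 1)
  5: (0, 6, 5)
  6: (3, 1, 0)
  7: (4, 4, 1)
  8: (3, 1, 0)
  9: (0, 6, 5)
  10: (0, 6, 4)
  11: (4, 4, 1)
  12: (0, 6, 5)
  13: (0, 6, 5)

Partition of {1..13} into 4 W_11-dot-orbits:

[[1, 3, 4, 7, 11], [2, 6, 8], [5, 9, 12, 13], [10]]


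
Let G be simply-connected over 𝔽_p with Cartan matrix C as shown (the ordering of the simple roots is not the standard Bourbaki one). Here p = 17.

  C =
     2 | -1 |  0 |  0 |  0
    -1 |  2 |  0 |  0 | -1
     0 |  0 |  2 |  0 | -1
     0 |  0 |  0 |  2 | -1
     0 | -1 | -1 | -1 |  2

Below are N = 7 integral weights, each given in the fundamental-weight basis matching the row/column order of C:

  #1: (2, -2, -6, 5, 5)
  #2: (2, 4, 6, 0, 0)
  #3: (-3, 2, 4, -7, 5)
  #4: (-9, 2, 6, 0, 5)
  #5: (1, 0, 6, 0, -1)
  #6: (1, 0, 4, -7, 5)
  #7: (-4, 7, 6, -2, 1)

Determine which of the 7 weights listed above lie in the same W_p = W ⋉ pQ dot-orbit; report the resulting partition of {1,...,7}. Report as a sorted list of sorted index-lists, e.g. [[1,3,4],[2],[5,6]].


Dynkin diagram of C (from the 8 off-diagonal −1 entries): D_5.

Alcove-folded reps (p=17, 7 weights, presented ϖ-order):

    [1] (2, 1, 5, 6, 0)
    [2] (2, 1, 7, 1, 0)
    [3] (2, 1, 5, 6, 0)
    [4] (2, 1, 7, 1, 0)
    [5] (2, 1, 7, 1, 0)
    [6] (2, 1, 5, 6, 0)
    [7] (2, 1, 7, 1, 0)

Grouping the 7 weights by Ā_17-representative: 2 linkage classes.

[[1, 3, 6], [2, 4, 5, 7]]


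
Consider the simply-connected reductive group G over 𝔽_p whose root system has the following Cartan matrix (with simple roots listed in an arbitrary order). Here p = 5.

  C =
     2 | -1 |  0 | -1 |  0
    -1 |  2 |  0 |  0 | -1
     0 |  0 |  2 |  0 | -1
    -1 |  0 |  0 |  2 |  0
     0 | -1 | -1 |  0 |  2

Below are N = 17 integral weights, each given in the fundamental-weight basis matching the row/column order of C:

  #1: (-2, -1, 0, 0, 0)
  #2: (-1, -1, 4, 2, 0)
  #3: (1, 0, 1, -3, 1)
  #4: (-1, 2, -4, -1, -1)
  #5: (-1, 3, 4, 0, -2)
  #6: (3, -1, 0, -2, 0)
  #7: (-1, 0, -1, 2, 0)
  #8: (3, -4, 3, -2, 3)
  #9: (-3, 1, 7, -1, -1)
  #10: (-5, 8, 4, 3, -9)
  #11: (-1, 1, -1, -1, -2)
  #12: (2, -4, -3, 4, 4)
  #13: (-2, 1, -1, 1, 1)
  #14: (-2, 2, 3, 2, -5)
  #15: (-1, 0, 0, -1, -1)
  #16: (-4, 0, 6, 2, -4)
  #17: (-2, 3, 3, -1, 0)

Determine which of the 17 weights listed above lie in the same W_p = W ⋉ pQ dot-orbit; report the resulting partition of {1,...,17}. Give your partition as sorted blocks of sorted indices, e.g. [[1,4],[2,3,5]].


C ↔ A_5 under row/col permutation; |W(A_5)| = 720.

W_5-reps of the 17 weights in Ā_5 (same 5-coord order as C):

  λ_1+ρ ↦ (0, 1, 1, 0, 0)
  λ_2+ρ ↦ (0, 1, 1, 0, 0)
  λ_3+ρ ↦ (0, 1, 0, 0, 2)
  λ_4+ρ ↦ (0, 0, 0, 0, 3)
  λ_5+ρ ↦ (3, 0, 0, 0, 1)
  λ_6+ρ ↦ (3, 0, 0, 0, 1)
  λ_7+ρ ↦ (0, 1, 0, 3, 1)
  λ_8+ρ ↦ (3, 0, 0, 0, 1)
  λ_9+ρ ↦ (0, 0, 0, 0, 3)
  λ_10+ρ ↦ (3, 0, 0, 0, 1)
  λ_11+ρ ↦ (0, 1, 1, 0, 0)
  λ_12+ρ ↦ (0, 0, 0, 0, 3)
  λ_13+ρ ↦ (1, 1, 0, 1, 2)
  λ_14+ρ ↦ (1, 1, 0, 1, 2)
  λ_15+ρ ↦ (0, 1, 1, 0, 0)
  λ_16+ρ ↦ (0, 1, 0, 0, 2)
  λ_17+ρ ↦ (3, 0, 0, 0, 1)

Linkage partition of the 17 weights (6 classes, p=5):

[[1, 2, 11, 15], [3, 16], [4, 9, 12], [5, 6, 8, 10, 17], [7], [13, 14]]


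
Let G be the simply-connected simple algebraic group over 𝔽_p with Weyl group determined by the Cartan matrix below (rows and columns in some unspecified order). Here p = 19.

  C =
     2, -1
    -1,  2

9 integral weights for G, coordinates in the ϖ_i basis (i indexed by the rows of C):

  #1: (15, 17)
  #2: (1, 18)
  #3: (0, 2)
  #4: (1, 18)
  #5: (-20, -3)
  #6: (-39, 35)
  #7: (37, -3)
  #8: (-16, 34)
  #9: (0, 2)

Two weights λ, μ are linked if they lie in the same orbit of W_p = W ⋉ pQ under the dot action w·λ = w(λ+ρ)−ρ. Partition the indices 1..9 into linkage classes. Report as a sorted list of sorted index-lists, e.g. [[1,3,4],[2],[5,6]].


Type A_2, rank 2, |W|=6; reorder rows/cols to standard.

W_19-reps of the 9 weights in Ā_19 (same 2-coord order as C):

  1: (1, 3) · 2: (0, 17) · 3: (1, 3) · 4: (0, 17) · 5: (0, 17) · 6: (0, 17) · 7: (0, 17) · 8: (1, 3) · 9: (1, 3)

These 9 weights hit 2 W_19-dot-orbits; sizes (4, 5):

[[1, 3, 8, 9], [2, 4, 5, 6, 7]]


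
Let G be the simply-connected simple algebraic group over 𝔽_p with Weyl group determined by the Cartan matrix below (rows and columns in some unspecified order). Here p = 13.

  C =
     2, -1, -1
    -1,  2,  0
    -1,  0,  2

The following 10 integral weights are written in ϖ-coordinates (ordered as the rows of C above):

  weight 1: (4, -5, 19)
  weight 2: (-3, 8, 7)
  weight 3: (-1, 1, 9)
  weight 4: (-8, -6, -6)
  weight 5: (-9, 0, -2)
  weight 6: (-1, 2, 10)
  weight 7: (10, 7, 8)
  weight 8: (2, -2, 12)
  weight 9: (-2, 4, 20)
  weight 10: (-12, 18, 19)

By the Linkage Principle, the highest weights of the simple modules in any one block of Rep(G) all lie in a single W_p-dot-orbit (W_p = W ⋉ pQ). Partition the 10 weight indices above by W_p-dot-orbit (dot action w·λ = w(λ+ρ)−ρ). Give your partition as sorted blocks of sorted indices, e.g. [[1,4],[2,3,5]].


A_3 Cartan matrix, 3 simple roots permuted; ρ=(1,1,1).

Alcove-folded reps (p=13, 10 weights, presented ϖ-order):

  [1] (7, 1, 1)
  [2] (2, 5, 4)
  [3] (0, 2, 10)
  [4] (7, 1, 1)
  [5] (7, 1, 1)
  [6] (0, 2, 10)
  [7] (2, 5, 4)
  [8] (0, 2, 10)
  [9] (7, 1, 1)
  [10] (2, 5, 4)

Grouping the 10 weights by Ā_13-representative: 3 linkage classes.

[[1, 4, 5, 9], [2, 7, 10], [3, 6, 8]]


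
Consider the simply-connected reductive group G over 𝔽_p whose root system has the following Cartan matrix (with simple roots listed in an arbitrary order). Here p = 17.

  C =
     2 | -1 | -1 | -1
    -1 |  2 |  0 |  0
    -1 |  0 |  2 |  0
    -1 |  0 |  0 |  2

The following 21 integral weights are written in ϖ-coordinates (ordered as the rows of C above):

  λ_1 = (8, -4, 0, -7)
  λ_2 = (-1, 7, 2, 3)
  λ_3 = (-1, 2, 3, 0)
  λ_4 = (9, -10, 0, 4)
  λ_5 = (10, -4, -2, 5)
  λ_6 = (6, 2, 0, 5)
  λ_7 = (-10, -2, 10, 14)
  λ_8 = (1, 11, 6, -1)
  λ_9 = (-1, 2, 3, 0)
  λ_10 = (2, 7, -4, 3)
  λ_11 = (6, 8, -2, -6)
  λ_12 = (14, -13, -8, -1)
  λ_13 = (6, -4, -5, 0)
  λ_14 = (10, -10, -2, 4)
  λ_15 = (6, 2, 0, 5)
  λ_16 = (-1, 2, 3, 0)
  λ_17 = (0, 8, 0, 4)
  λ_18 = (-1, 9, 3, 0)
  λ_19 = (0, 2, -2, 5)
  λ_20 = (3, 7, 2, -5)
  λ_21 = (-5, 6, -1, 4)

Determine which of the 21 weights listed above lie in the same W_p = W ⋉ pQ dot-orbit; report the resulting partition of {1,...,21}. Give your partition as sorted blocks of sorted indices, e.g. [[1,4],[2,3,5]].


Root system D_4: the 4×4 matrix C matches after relabeling.

Ā_17 reps of the 21 weights (D_4, coords as presented):

  1: (0, 3, 1, 6);  2: (0, 8, 3, 4);  3: (0, 3, 4, 1);  4: (1, 9, 1, 5);  5: (0, 3, 1, 6);  6: (0, 3, 1, 6);  7: (1, 9, 1, 5);  8: (0, 8, 3, 4);  9: (0, 3, 4, 1);  10: (0, 8, 3, 4);  11: (1, 9, 1, 5);  12: (0, 8, 3, 4);  13: (0, 3, 4, 1);  14: (1, 9, 1, 5);  15: (0, 3, 1, 6);  16: (0, 3, 4, 1);  17: (1, 9, 1, 5);  18: (0, 10, 4, 1);  19: (0, 3, 1, 6);  20: (0, 8, 3, 4);  21: (0, 3, 4, 1)

Grouping the 21 weights by Ā_17-representative: 5 linkage classes.

[[1, 5, 6, 15, 19], [2, 8, 10, 12, 20], [3, 9, 13, 16, 21], [4, 7, 11, 14, 17], [18]]


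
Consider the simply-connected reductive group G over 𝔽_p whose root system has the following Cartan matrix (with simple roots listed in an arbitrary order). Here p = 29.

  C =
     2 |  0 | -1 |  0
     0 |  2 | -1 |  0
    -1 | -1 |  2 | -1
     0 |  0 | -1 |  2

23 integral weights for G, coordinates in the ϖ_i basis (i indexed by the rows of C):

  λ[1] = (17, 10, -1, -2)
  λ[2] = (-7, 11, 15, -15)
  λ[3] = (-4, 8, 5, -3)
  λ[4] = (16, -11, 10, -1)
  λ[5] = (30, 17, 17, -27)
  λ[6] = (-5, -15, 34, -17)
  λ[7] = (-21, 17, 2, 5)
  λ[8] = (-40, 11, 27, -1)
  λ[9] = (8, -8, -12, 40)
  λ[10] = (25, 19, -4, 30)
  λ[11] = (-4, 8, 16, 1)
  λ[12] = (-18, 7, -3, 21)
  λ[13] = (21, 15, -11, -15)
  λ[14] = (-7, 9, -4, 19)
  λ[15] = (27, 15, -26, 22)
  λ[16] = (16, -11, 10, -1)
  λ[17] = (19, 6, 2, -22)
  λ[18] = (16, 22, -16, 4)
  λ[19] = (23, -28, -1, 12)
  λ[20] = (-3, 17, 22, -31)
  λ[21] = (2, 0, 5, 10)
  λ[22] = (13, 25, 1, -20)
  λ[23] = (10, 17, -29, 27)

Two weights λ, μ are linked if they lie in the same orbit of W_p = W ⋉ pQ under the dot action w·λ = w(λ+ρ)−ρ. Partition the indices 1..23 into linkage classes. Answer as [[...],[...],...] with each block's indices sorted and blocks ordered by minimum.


C ↔ D_4 under row/col permutation; |W(D_4)| = 192.

λ_j+ρ reflected into Ā_29 (⟨·,θ^∨⟩≤29); 4-tuples as given:

  λ_1+ρ ↦ (17, 10, 1, 0)
  λ_2+ρ ↦ (2, 8, 4, 10)
  λ_3+ρ ↦ (3, 9, 1, 2)
  λ_4+ρ ↦ (17, 10, 1, 0)
  λ_5+ρ ↦ (2, 11, 6, 3)
  λ_6+ρ ↦ (2, 8, 4, 10)
  λ_7+ρ ↦ (3, 1, 6, 11)
  λ_8+ρ ↦ (17, 10, 1, 0)
  λ_9+ρ ↦ (3, 1, 6, 11)
  λ_10+ρ ↦ (3, 9, 1, 2)
  λ_11+ρ ↦ (3, 9, 1, 2)
  λ_12+ρ ↦ (2, 11, 6, 3)
  λ_13+ρ ↦ (2, 8, 4, 10)
  λ_14+ρ ↦ (3, 1, 6, 11)
  λ_15+ρ ↦ (3, 9, 1, 2)
  λ_16+ρ ↦ (17, 10, 1, 0)
  λ_17+ρ ↦ (2, 11, 6, 3)
  λ_18+ρ ↦ (2, 8, 4, 10)
  λ_19+ρ ↦ (3, 0, 2, 14)
  λ_20+ρ ↦ (3, 1, 6, 11)
  λ_21+ρ ↦ (3, 1, 6, 11)
  λ_22+ρ ↦ (3, 9, 1, 2)
  λ_23+ρ ↦ (17, 10, 1, 0)

These 23 weights hit 6 W_29-dot-orbits; sizes (5, 4, 5, 3, 5, 1):

[[1, 4, 8, 16, 23], [2, 6, 13, 18], [3, 10, 11, 15, 22], [5, 12, 17], [7, 9, 14, 20, 21], [19]]


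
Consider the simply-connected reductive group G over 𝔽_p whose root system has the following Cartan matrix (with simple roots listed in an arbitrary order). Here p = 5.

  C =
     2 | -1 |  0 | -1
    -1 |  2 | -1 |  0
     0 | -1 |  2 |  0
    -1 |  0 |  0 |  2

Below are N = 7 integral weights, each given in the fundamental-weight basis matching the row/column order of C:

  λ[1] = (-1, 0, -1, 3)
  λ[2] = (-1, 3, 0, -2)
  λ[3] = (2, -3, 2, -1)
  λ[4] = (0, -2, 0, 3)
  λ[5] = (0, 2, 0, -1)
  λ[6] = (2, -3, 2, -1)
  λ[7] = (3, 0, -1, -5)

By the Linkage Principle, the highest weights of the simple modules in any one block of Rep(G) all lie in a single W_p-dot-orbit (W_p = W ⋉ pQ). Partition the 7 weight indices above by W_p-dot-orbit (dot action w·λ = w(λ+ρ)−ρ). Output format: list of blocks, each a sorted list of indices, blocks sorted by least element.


Root system A_4: the 4×4 matrix C matches after relabeling.

Folding the 7 weights λ_j+ρ into Ā_5 (reps in the given 4-coord order):

  [1] (0, 1, 0, 4) · [2] (1, 3, 1, 0) · [3] (1, 2, 1, 0) · [4] (0, 1, 0, 4) · [5] (1, 3, 1, 0) · [6] (1, 2, 1, 0) · [7] (0, 1, 0, 4)

Linkage partition of the 7 weights (3 classes, p=5):

[[1, 4, 7], [2, 5], [3, 6]]


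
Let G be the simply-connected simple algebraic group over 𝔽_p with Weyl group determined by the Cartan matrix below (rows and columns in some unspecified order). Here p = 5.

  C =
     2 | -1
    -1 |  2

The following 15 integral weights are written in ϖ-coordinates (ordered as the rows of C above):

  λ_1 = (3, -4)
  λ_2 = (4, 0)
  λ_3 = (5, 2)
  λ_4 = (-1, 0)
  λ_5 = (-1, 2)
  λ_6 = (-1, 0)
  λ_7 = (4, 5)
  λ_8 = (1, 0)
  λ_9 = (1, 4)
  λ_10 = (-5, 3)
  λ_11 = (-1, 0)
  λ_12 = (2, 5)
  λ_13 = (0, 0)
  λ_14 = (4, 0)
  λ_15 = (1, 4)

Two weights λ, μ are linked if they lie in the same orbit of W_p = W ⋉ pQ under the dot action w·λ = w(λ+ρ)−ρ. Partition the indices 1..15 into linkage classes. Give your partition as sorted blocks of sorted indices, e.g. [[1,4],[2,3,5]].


A_2 Cartan matrix, 2 simple roots permuted; ρ=(1,1).

Folding the 15 weights λ_j+ρ into Ā_5 (reps in the given 2-coord order):

  λ_1+ρ ↦ (1, 3)
  λ_2+ρ ↦ (4, 0)
  λ_3+ρ ↦ (1, 1)
  λ_4+ρ ↦ (0, 1)
  λ_5+ρ ↦ (0, 3)
  λ_6+ρ ↦ (0, 1)
  λ_7+ρ ↦ (0, 1)
  λ_8+ρ ↦ (2, 1)
  λ_9+ρ ↦ (0, 3)
  λ_10+ρ ↦ (4, 0)
  λ_11+ρ ↦ (0, 1)
  λ_12+ρ ↦ (1, 1)
  λ_13+ρ ↦ (1, 1)
  λ_14+ρ ↦ (4, 0)
  λ_15+ρ ↦ (0, 3)

These 15 weights hit 6 W_5-dot-orbits; sizes (1, 3, 3, 4, 3, 1):

[[1], [2, 10, 14], [3, 12, 13], [4, 6, 7, 11], [5, 9, 15], [8]]


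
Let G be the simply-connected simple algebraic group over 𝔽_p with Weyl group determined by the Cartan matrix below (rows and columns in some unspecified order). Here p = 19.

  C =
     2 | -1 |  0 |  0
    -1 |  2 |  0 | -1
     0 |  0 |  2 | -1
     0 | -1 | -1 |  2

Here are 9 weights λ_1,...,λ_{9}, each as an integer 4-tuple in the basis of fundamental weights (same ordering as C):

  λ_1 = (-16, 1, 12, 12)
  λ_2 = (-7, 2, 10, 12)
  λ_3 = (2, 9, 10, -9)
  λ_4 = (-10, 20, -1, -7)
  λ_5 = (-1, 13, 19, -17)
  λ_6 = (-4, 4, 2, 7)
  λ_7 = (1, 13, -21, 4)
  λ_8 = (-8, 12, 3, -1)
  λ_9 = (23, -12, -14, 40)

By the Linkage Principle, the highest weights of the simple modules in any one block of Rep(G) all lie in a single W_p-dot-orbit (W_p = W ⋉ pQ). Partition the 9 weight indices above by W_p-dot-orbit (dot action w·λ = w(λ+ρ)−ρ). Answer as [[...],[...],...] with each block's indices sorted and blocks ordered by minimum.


C ↔ A_4 under row/col permutation; |W(A_4)| = 120.

Ā_19 reps of the 9 weights (A_4, coords as presented):

  1: (7, 6, 4, 0) · 2: (3, 2, 3, 8) · 3: (3, 2, 3, 8) · 4: (7, 6, 4, 0) · 5: (1, 0, 3, 14) · 6: (3, 2, 3, 8) · 7: (1, 0, 3, 14) · 8: (7, 6, 4, 0) · 9: (3, 2, 3, 8)

These 9 weights hit 3 W_19-dot-orbits; sizes (3, 4, 2):

[[1, 4, 8], [2, 3, 6, 9], [5, 7]]


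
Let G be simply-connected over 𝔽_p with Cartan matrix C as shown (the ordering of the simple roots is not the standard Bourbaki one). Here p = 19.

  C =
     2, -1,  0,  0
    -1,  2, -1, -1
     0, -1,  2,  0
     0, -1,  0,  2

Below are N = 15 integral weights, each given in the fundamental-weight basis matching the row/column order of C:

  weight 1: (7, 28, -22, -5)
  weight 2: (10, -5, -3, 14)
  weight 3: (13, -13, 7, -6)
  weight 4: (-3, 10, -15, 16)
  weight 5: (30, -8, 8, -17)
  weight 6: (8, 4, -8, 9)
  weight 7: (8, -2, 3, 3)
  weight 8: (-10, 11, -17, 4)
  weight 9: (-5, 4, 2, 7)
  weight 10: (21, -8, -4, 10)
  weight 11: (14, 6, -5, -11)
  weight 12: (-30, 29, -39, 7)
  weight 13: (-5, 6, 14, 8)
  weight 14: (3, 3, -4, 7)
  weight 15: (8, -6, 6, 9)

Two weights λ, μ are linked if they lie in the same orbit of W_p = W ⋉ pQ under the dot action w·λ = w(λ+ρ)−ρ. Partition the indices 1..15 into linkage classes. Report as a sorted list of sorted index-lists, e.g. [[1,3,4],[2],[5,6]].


Dynkin diagram of C (from the 6 off-diagonal −1 entries): D_4.

W_19-reps of the 15 weights in Ā_19 (same 4-coord order as C):

  λ_1 → (4, 1, 3, 8) · λ_2 → (4, 1, 3, 8) · λ_3 → (4, 3, 2, 5) · λ_4 → (4, 3, 2, 5) · λ_5 → (4, 3, 2, 5) · λ_6 → (4, 3, 2, 5) · λ_7 → (8, 1, 3, 3) · λ_8 → (4, 1, 3, 8) · λ_9 → (4, 1, 3, 8) · λ_10 → (8, 1, 3, 3) · λ_11 → (8, 1, 3, 3) · λ_12 → (1, 0, 8, 0) · λ_13 → (8, 1, 3, 3) · λ_14 → (4, 1, 3, 8) · λ_15 → (4, 3, 2, 5)

Partition of {1..15} into 4 W_19-dot-orbits:

[[1, 2, 8, 9, 14], [3, 4, 5, 6, 15], [7, 10, 11, 13], [12]]


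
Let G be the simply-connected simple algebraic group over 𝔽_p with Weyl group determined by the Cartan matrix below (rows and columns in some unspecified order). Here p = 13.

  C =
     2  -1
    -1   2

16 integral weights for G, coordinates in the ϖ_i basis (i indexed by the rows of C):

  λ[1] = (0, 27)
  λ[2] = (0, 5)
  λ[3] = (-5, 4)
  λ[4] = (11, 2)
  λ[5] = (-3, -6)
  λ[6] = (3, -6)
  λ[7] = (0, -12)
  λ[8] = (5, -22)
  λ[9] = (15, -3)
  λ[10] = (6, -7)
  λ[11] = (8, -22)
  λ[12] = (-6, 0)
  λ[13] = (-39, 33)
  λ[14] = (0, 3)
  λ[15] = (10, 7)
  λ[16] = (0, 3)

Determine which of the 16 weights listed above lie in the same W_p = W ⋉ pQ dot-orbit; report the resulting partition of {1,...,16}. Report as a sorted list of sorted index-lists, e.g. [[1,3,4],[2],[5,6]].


A_2 Cartan matrix, 2 simple roots permuted; ρ=(1,1).

Each λ_j+ρ reduced to Ā_13; 2-tuples below use C's row order:

  [1] (10, 1);  [2] (1, 6);  [3] (4, 1);  [4] (10, 1);  [5] (5, 2);  [6] (1, 4);  [7] (10, 1);  [8] (5, 2);  [9] (10, 1);  [10] (1, 6);  [11] (4, 1);  [12] (1, 4);  [13] (4, 1);  [14] (1, 4);  [15] (5, 2);  [16] (1, 4)

Grouping the 16 weights by Ā_13-representative: 5 linkage classes.

[[1, 4, 7, 9], [2, 10], [3, 11, 13], [5, 8, 15], [6, 12, 14, 16]]


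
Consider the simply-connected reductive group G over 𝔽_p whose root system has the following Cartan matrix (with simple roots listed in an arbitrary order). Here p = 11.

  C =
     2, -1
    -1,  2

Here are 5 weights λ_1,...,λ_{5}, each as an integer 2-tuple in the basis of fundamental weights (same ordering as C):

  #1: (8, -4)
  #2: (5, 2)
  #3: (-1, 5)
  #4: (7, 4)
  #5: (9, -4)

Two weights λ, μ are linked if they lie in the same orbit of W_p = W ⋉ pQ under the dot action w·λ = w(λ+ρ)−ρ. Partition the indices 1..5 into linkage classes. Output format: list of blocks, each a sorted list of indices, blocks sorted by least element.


A_2 Cartan matrix, 2 simple roots permuted; ρ=(1,1).

Folding the 5 weights λ_j+ρ into Ā_11 (reps in the given 2-coord order):

  λ_1+ρ ↦ (6, 3)
  λ_2+ρ ↦ (6, 3)
  λ_3+ρ ↦ (0, 6)
  λ_4+ρ ↦ (6, 3)
  λ_5+ρ ↦ (7, 3)

The 5 indices split into 3 linkage classes (same alcove rep ⇔ same W_11-dot-orbit):

[[1, 2, 4], [3], [5]]


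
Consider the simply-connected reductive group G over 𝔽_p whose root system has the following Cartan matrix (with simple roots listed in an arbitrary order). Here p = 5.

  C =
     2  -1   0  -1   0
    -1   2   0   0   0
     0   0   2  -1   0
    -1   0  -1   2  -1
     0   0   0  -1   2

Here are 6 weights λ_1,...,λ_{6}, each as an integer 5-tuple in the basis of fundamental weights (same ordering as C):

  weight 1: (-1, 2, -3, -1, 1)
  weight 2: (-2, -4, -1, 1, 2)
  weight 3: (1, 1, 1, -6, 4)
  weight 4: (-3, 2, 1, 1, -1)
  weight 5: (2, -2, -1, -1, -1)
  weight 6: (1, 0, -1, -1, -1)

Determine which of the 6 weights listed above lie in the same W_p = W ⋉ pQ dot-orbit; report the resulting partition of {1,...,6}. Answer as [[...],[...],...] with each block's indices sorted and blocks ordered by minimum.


Dynkin diagram of C (from the 8 off-diagonal −1 entries): D_5.

Folding the 6 weights λ_j+ρ into Ā_5 (reps in the given 5-coord order):

  λ_1+ρ ↦ (2, 1, 0, 0, 0) · λ_2+ρ ↦ (0, 1, 2, 0, 1) · λ_3+ρ ↦ (0, 1, 2, 0, 1) · λ_4+ρ ↦ (0, 1, 2, 0, 0) · λ_5+ρ ↦ (2, 1, 0, 0, 0) · λ_6+ρ ↦ (2, 1, 0, 0, 0)

The 6 indices split into 3 linkage classes (same alcove rep ⇔ same W_5-dot-orbit):

[[1, 5, 6], [2, 3], [4]]


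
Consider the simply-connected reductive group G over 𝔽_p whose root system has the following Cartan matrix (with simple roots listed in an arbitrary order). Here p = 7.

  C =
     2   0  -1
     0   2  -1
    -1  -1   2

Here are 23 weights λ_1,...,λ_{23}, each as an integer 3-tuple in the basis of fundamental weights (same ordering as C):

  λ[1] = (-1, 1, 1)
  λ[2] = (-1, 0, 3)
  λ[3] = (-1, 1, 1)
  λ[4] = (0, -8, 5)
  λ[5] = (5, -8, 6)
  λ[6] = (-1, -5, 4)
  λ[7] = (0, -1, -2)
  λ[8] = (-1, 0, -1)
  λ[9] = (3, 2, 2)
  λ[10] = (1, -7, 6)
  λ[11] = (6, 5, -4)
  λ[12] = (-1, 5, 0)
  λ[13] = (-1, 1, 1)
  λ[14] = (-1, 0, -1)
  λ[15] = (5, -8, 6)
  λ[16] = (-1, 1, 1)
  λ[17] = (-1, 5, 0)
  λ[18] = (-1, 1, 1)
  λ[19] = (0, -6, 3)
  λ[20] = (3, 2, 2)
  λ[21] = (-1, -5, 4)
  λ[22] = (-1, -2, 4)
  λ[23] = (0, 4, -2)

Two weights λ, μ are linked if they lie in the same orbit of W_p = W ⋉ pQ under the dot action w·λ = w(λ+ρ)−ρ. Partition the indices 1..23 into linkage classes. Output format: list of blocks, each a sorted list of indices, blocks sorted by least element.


Type A_3, rank 3, |W|=24; reorder rows/cols to standard.

W_7-reps of the 23 weights in Ā_7 (same 3-coord order as C):

  1: (0, 2, 2) · 2: (0, 1, 4) · 3: (0, 2, 2) · 4: (0, 6, 1) · 5: (0, 1, 0) · 6: (0, 4, 1) · 7: (0, 1, 0) · 8: (0, 1, 0) · 9: (1, 0, 3) · 10: (0, 4, 1) · 11: (1, 0, 3) · 12: (0, 6, 1) · 13: (0, 2, 2) · 14: (0, 1, 0) · 15: (0, 1, 0) · 16: (0, 2, 2) · 17: (0, 6, 1) · 18: (0, 2, 2) · 19: (0, 4, 1) · 20: (1, 0, 3) · 21: (0, 4, 1) · 22: (0, 1, 4) · 23: (0, 4, 1)

Partition of {1..23} into 6 W_7-dot-orbits:

[[1, 3, 13, 16, 18], [2, 22], [4, 12, 17], [5, 7, 8, 14, 15], [6, 10, 19, 21, 23], [9, 11, 20]]


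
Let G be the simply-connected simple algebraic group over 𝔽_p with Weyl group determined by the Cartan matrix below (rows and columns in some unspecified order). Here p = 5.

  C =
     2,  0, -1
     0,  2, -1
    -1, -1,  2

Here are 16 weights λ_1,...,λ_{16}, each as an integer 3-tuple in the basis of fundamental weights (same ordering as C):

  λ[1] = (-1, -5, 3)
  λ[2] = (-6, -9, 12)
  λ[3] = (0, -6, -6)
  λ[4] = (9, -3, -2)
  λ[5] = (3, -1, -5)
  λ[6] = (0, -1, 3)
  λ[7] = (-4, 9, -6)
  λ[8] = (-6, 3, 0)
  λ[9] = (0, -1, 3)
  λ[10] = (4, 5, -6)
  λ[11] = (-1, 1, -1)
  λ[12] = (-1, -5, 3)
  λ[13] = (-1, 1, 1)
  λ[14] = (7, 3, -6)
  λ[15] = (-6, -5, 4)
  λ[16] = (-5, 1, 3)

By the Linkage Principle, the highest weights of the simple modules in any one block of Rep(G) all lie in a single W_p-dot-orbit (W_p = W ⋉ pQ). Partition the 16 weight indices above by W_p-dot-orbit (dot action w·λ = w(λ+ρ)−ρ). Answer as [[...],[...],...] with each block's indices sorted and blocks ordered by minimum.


Dynkin diagram of C (from the 4 off-diagonal −1 entries): A_3.

Alcove-folded reps (p=5, 16 weights, presented ϖ-order):

    λ_1 → (0, 4, 0)
    λ_2 → (0, 3, 0)
    λ_3 → (0, 4, 0)
    λ_4 → (0, 2, 2)
    λ_5 → (0, 4, 0)
    λ_6 → (1, 0, 4)
    λ_7 → (0, 3, 0)
    λ_8 → (1, 0, 4)
    λ_9 → (1, 0, 4)
    λ_10 → (1, 0, 4)
    λ_11 → (0, 2, 0)
    λ_12 → (0, 4, 0)
    λ_13 → (0, 2, 2)
    λ_14 → (0, 2, 2)
    λ_15 → (1, 0, 4)
    λ_16 → (3, 1, 0)

The 16 indices split into 6 linkage classes (same alcove rep ⇔ same W_5-dot-orbit):

[[1, 3, 5, 12], [2, 7], [4, 13, 14], [6, 8, 9, 10, 15], [11], [16]]


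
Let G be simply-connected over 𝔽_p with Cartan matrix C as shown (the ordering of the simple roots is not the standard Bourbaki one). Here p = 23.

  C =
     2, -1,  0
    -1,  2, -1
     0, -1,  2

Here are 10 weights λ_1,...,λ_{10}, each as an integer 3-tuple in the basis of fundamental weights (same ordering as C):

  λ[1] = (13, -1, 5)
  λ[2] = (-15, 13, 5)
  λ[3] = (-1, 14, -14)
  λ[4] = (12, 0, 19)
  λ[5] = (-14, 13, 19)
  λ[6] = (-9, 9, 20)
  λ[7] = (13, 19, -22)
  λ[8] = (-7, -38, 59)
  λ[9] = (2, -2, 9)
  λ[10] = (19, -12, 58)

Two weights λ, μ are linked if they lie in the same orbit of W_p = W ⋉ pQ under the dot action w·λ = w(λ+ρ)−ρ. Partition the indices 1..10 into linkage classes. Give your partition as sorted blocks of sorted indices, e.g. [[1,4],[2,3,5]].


Root system A_3: the 3×3 matrix C matches after relabeling.

W_23-reps of the 10 weights in Ā_23 (same 3-coord order as C):

  λ_1+ρ ↦ (14, 0, 6);  λ_2+ρ ↦ (14, 0, 6);  λ_3+ρ ↦ (0, 2, 13);  λ_4+ρ ↦ (2, 1, 9);  λ_5+ρ ↦ (2, 1, 9);  λ_6+ρ ↦ (0, 2, 13);  λ_7+ρ ↦ (2, 1, 9);  λ_8+ρ ↦ (14, 0, 6);  λ_9+ρ ↦ (2, 1, 9);  λ_10+ρ ↦ (2, 1, 9)

The 10 indices split into 3 linkage classes (same alcove rep ⇔ same W_23-dot-orbit):

[[1, 2, 8], [3, 6], [4, 5, 7, 9, 10]]


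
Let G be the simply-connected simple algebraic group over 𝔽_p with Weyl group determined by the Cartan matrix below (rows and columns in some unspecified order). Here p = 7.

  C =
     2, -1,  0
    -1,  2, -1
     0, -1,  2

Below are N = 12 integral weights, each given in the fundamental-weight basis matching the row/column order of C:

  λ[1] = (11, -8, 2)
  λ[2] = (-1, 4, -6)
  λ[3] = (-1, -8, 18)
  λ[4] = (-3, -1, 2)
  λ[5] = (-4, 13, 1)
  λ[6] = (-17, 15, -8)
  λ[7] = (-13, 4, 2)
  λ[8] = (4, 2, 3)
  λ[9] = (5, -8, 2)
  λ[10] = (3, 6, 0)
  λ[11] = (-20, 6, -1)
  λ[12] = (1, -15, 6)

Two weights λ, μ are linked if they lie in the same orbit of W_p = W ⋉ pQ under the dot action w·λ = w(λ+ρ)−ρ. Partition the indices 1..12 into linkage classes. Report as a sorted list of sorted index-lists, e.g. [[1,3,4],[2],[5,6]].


Type A_3, rank 3, |W|=24; reorder rows/cols to standard.

Each λ_j+ρ reduced to Ā_7; 3-tuples below use C's row order:

  [1] (0, 2, 1)
  [2] (0, 0, 5)
  [3] (0, 0, 5)
  [4] (0, 2, 1)
  [5] (0, 2, 1)
  [6] (0, 0, 5)
  [7] (0, 2, 1)
  [8] (0, 2, 1)
  [9] (1, 2, 4)
  [10] (1, 2, 4)
  [11] (0, 0, 5)
  [12] (0, 0, 5)

Linkage partition of the 12 weights (3 classes, p=7):

[[1, 4, 5, 7, 8], [2, 3, 6, 11, 12], [9, 10]]


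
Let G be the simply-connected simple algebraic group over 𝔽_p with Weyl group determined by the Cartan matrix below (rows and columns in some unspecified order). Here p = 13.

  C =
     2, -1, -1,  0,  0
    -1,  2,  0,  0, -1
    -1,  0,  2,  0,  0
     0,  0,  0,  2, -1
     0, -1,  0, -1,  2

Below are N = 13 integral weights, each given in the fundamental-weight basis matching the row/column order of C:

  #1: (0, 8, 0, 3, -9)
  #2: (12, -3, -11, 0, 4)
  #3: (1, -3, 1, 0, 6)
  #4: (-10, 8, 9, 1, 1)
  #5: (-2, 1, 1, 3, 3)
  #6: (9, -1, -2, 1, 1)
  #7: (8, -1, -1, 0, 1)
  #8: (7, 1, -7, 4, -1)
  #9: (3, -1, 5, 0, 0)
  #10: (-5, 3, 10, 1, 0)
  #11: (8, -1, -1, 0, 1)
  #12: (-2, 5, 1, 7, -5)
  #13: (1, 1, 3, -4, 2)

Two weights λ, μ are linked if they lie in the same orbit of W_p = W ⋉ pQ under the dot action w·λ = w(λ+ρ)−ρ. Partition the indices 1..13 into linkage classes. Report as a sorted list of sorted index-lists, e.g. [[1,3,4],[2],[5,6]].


A_5 Cartan matrix, 5 simple roots permuted; ρ=(1,1,1,1,1).

λ_j+ρ reflected into Ā_13 (⟨·,θ^∨⟩≤13); 5-tuples as given:

  1: (1, 1, 1, 4, 4);  2: (1, 2, 6, 3, 0);  3: (0, 2, 2, 1, 5);  4: (9, 0, 0, 1, 2);  5: (1, 1, 1, 4, 4);  6: (9, 0, 0, 1, 2);  7: (9, 0, 0, 1, 2);  8: (2, 2, 4, 3, 0);  9: (4, 0, 6, 1, 1);  10: (4, 0, 6, 1, 1);  11: (9, 0, 0, 1, 2);  12: (1, 1, 1, 4, 4);  13: (2, 2, 4, 3, 0)

The 13 indices split into 6 linkage classes (same alcove rep ⇔ same W_13-dot-orbit):

[[1, 5, 12], [2], [3], [4, 6, 7, 11], [8, 13], [9, 10]]


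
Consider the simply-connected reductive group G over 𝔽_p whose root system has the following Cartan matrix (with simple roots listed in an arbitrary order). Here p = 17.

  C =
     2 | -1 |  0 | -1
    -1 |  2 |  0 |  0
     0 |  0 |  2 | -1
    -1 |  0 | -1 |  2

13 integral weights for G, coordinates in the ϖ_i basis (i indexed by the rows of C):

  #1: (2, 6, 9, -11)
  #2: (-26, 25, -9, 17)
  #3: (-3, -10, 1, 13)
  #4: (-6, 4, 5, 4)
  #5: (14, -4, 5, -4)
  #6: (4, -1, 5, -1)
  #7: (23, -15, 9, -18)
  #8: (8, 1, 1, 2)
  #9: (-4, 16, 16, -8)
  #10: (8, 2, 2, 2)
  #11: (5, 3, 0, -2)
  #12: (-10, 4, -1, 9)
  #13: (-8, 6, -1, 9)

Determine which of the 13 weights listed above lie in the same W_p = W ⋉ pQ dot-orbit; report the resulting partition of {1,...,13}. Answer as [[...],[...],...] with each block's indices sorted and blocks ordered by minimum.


Cartan matrix: type A_4 (|W|=120); un-permuting the 4 rows.

Each λ_j+ρ reduced to Ā_17; 4-tuples below use C's row order:

  1: (7, 0, 0, 3);  2: (2, 7, 1, 6);  3: (9, 2, 2, 3);  4: (5, 0, 6, 0);  5: (9, 2, 2, 3);  6: (5, 0, 6, 0);  7: (7, 0, 0, 3);  8: (9, 2, 2, 3);  9: (7, 0, 0, 3);  10: (9, 2, 2, 3);  11: (5, 4, 0, 1);  12: (5, 4, 0, 1);  13: (7, 0, 0, 3)

Partition of {1..13} into 5 W_17-dot-orbits:

[[1, 7, 9, 13], [2], [3, 5, 8, 10], [4, 6], [11, 12]]


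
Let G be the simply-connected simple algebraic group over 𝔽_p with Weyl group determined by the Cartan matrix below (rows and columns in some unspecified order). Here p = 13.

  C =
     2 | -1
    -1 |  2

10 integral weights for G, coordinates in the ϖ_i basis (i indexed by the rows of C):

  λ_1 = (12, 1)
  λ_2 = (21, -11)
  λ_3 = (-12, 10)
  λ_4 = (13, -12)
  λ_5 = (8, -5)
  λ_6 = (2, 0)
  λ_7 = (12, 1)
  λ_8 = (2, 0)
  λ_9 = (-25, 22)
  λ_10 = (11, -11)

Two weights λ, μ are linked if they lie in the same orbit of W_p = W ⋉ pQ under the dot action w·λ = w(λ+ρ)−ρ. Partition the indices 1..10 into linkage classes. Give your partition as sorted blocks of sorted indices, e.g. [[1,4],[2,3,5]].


Type A_2, rank 2, |W|=6; reorder rows/cols to standard.

Alcove-folded reps (p=13, 10 weights, presented ϖ-order):

    λ_1 → (11, 0)
    λ_2 → (3, 1)
    λ_3 → (11, 0)
    λ_4 → (2, 10)
    λ_5 → (5, 4)
    λ_6 → (3, 1)
    λ_7 → (11, 0)
    λ_8 → (3, 1)
    λ_9 → (2, 10)
    λ_10 → (2, 10)

4 distinct reps among the 10 weights ⇒ 4 W_13-linkage classes:

[[1, 3, 7], [2, 6, 8], [4, 9, 10], [5]]


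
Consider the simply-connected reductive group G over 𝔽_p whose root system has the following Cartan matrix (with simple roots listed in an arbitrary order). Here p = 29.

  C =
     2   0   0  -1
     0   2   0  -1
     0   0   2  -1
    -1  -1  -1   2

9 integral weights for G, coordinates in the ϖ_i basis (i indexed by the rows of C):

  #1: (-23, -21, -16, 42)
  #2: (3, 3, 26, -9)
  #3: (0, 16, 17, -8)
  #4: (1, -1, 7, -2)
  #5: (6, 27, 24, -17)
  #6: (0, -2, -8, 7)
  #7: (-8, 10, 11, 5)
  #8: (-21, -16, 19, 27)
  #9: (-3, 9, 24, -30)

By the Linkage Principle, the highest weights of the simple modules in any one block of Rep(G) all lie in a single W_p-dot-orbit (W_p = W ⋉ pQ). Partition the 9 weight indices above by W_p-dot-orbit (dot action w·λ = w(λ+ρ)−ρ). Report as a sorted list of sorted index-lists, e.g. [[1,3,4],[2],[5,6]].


D_4 Cartan matrix, 4 simple roots permuted; ρ=(1,1,1,1).

Folding the 9 weights λ_j+ρ into Ā_29 (reps in the given 4-coord order):

  λ_1+ρ ↦ (8, 6, 1, 0) · λ_2+ρ ↦ (4, 4, 19, 0) · λ_3+ρ ↦ (6, 10, 11, 1) · λ_4+ρ ↦ (1, 1, 7, 0) · λ_5+ρ ↦ (1, 4, 1, 8) · λ_6+ρ ↦ (1, 1, 7, 0) · λ_7+ρ ↦ (6, 10, 11, 1) · λ_8+ρ ↦ (1, 4, 1, 8) · λ_9+ρ ↦ (4, 4, 19, 0)

5 distinct reps among the 9 weights ⇒ 5 W_29-linkage classes:

[[1], [2, 9], [3, 7], [4, 6], [5, 8]]


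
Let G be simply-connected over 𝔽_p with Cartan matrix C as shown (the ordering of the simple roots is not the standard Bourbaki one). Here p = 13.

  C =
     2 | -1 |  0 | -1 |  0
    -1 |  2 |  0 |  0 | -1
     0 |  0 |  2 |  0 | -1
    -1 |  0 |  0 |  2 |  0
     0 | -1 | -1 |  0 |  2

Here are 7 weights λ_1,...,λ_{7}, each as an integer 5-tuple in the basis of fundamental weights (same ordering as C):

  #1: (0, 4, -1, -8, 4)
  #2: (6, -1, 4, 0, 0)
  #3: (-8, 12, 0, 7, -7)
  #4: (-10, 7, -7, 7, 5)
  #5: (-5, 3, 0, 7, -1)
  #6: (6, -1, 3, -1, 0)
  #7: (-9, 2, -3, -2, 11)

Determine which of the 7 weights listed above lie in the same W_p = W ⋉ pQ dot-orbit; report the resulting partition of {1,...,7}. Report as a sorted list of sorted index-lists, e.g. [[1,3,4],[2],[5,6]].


Root system A_5: the 5×5 matrix C matches after relabeling.

Folding the 7 weights λ_j+ρ into Ā_13 (reps in the given 5-coord order):

    λ_1 → (5, 1, 0, 1, 4)
    λ_2 → (7, 0, 4, 0, 1)
    λ_3 → (7, 0, 4, 0, 1)
    λ_4 → (7, 0, 4, 0, 1)
    λ_5 → (4, 0, 1, 4, 0)
    λ_6 → (7, 0, 4, 0, 1)
    λ_7 → (5, 1, 0, 1, 4)

Linkage partition of the 7 weights (3 classes, p=13):

[[1, 7], [2, 3, 4, 6], [5]]


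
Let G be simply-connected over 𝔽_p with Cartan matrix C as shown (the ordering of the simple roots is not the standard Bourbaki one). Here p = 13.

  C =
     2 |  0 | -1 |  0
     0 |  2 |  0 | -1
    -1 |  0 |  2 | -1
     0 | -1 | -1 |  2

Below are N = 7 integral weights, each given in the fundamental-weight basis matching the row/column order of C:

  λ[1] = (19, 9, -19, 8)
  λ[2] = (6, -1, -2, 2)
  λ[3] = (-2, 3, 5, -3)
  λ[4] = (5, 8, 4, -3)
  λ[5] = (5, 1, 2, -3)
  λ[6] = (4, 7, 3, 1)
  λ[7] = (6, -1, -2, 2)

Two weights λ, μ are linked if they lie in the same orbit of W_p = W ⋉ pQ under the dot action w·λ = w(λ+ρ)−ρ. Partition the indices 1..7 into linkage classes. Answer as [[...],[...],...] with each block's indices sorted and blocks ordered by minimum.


Root system A_4: the 4×4 matrix C matches after relabeling.

λ_j+ρ reflected into Ā_13 (⟨·,θ^∨⟩≤13); 4-tuples as given:

    1: (1, 2, 3, 2)
    2: (6, 0, 1, 2)
    3: (1, 2, 3, 2)
    4: (1, 2, 3, 2)
    5: (6, 0, 1, 2)
    6: (1, 2, 3, 2)
    7: (6, 0, 1, 2)

These 7 weights hit 2 W_13-dot-orbits; sizes (4, 3):

[[1, 3, 4, 6], [2, 5, 7]]


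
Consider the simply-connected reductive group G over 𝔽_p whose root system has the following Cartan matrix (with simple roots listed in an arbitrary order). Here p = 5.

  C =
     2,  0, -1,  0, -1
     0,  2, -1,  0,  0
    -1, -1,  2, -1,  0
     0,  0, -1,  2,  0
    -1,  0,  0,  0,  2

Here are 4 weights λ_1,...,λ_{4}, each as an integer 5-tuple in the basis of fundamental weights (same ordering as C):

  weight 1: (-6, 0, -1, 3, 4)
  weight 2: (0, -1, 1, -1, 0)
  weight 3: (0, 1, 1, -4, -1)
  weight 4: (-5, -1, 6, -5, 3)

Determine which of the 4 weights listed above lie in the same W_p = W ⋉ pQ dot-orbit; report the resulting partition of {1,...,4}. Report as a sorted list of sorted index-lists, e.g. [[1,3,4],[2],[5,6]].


Root system D_5: the 5×5 matrix C matches after relabeling.

Each λ_j+ρ reduced to Ā_5; 5-tuples below use C's row order:

    λ_1 → (0, 4, 0, 1, 0)
    λ_2 → (1, 0, 1, 0, 0)
    λ_3 → (0, 1, 1, 2, 0)
    λ_4 → (1, 0, 1, 0, 0)

Partition of {1..4} into 3 W_5-dot-orbits:

[[1], [2, 4], [3]]


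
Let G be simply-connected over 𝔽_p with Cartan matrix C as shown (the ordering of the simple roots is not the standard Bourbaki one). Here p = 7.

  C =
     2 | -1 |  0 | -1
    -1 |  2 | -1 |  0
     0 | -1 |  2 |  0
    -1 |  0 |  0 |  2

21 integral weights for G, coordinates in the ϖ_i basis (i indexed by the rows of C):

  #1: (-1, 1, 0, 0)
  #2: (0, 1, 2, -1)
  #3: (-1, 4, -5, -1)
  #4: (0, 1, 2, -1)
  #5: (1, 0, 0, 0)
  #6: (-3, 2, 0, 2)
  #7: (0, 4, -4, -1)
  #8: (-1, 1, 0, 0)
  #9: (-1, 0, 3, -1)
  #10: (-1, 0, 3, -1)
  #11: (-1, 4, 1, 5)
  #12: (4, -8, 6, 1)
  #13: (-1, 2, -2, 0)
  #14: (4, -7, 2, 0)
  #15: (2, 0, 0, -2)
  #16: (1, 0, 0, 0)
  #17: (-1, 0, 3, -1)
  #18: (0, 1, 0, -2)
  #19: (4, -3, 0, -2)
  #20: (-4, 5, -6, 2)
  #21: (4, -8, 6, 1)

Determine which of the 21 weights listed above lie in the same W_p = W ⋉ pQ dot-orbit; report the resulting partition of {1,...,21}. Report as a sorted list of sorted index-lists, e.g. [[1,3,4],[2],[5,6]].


Dynkin diagram of C (from the 6 off-diagonal −1 entries): A_4.

λ_j+ρ reflected into Ā_7 (⟨·,θ^∨⟩≤7); 4-tuples as given:

  λ_1 → (0, 2, 1, 1) · λ_2 → (1, 2, 3, 0) · λ_3 → (0, 1, 4, 0) · λ_4 → (1, 2, 3, 0) · λ_5 → (2, 1, 1, 1) · λ_6 → (2, 1, 1, 1) · λ_7 → (1, 2, 3, 0) · λ_8 → (0, 2, 1, 1) · λ_9 → (0, 1, 4, 0) · λ_10 → (0, 1, 4, 0) · λ_11 → (0, 1, 4, 0) · λ_12 → (2, 5, 0, 0) · λ_13 → (0, 2, 1, 1) · λ_14 → (1, 2, 3, 0) · λ_15 → (2, 1, 1, 1) · λ_16 → (2, 1, 1, 1) · λ_17 → (0, 1, 4, 0) · λ_18 → (0, 2, 1, 1) · λ_19 → (2, 1, 1, 1) · λ_20 → (1, 2, 3, 0) · λ_21 → (2, 5, 0, 0)

Linkage partition of the 21 weights (5 classes, p=7):

[[1, 8, 13, 18], [2, 4, 7, 14, 20], [3, 9, 10, 11, 17], [5, 6, 15, 16, 19], [12, 21]]


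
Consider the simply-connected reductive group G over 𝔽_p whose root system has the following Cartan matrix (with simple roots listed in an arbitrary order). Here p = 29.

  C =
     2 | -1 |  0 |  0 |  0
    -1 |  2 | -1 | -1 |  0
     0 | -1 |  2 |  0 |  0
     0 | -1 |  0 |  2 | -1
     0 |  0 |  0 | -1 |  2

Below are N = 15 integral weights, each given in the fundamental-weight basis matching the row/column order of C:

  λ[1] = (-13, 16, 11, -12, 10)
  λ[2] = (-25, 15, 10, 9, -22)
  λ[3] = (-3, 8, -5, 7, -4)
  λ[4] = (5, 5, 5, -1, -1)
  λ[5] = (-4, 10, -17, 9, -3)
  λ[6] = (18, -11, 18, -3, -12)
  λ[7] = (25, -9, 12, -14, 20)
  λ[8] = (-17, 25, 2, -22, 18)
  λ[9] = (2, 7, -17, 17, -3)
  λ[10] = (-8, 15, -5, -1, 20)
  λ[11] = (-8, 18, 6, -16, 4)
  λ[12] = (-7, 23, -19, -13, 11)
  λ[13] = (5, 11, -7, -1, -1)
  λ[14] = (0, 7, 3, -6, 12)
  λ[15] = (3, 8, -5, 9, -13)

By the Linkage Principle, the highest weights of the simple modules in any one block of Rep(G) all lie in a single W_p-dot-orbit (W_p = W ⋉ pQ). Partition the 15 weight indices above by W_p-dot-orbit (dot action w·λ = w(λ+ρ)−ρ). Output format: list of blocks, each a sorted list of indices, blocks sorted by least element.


C ↔ D_5 under row/col permutation; |W(D_5)| = 1920.

Alcove-folded reps (p=29, 15 weights, presented ϖ-order):

  λ_1 → (6, 6, 6, 0, 0);  λ_2 → (5, 3, 8, 0, 2);  λ_3 → (2, 3, 4, 5, 3);  λ_4 → (6, 6, 6, 0, 0);  λ_5 → (5, 3, 8, 0, 2);  λ_6 → (4, 3, 4, 2, 10);  λ_7 → (5, 3, 8, 0, 2);  λ_8 → (5, 3, 8, 0, 2);  λ_9 → (5, 3, 8, 0, 2);  λ_10 → (1, 3, 4, 5, 8);  λ_11 → (4, 3, 4, 2, 10);  λ_12 → (6, 6, 6, 0, 0);  λ_13 → (6, 6, 6, 0, 0);  λ_14 → (1, 3, 4, 5, 8);  λ_15 → (4, 3, 4, 2, 10)

Grouping the 15 weights by Ā_29-representative: 5 linkage classes.

[[1, 4, 12, 13], [2, 5, 7, 8, 9], [3], [6, 11, 15], [10, 14]]


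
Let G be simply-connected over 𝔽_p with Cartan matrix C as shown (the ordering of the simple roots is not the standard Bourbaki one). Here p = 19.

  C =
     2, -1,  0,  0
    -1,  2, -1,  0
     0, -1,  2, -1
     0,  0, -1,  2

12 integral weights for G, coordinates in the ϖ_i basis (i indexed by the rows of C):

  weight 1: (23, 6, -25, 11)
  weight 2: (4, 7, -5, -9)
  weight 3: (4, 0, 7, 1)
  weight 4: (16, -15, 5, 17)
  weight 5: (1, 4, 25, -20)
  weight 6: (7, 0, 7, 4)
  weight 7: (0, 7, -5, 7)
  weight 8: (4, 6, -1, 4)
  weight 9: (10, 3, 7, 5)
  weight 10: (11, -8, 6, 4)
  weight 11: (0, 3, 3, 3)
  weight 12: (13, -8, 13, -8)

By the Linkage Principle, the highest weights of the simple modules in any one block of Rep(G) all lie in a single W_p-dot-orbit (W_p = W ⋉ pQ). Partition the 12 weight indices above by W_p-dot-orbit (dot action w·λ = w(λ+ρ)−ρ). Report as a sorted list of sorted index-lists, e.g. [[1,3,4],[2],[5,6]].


Cartan matrix: type A_4 (|W|=120); un-permuting the 4 rows.

W_19-reps of the 12 weights in Ā_19 (same 4-coord order as C):

    λ_1 → (5, 7, 0, 5)
    λ_2 → (1, 4, 4, 4)
    λ_3 → (5, 1, 8, 2)
    λ_4 → (5, 1, 8, 2)
    λ_5 → (5, 7, 0, 5)
    λ_6 → (5, 1, 8, 2)
    λ_7 → (1, 4, 4, 4)
    λ_8 → (5, 7, 0, 5)
    λ_9 → (1, 4, 4, 4)
    λ_10 → (5, 7, 0, 5)
    λ_11 → (1, 4, 4, 4)
    λ_12 → (5, 7, 0, 5)

Grouping the 12 weights by Ā_19-representative: 3 linkage classes.

[[1, 5, 8, 10, 12], [2, 7, 9, 11], [3, 4, 6]]
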